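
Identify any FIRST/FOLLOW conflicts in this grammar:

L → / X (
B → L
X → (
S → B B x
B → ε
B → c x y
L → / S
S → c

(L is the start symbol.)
Yes. B → L with FOLLOW(B) on { '/' }; B → c x y with FOLLOW(B) on { 'c' }

Nullable non-terminals: B.
FIRST sets used below: FIRST(L) = { '/' }

B: nullable alternative(s) B → ε; FOLLOW(B) = { '/', 'c', 'x' }
  B → L: FIRST \ {ε} = { '/' } — overlaps FOLLOW(B) on { '/' }: CONFLICT
  B → ε: FIRST \ {ε} = { } — this is the only nullable alternative, skip
  B → c x y: FIRST \ {ε} = { 'c' } — overlaps FOLLOW(B) on { 'c' }: CONFLICT

L, S, X have no nullable alternative, so no FIRST/FOLLOW check is needed there.

So the grammar has 2 FIRST/FOLLOW conflicts (marked CONFLICT above).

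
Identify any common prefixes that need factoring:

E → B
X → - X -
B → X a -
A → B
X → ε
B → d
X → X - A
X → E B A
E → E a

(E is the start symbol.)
Left-factoring is needed when two productions for the same non-terminal
share a common prefix on the right-hand side.

Productions for E:
  E → B
  E → E a
Productions for X:
  X → - X -
  X → ε
  X → X - A
  X → E B A
Productions for B:
  B → X a -
  B → d

No common prefixes found.

Answer: No, left-factoring is not needed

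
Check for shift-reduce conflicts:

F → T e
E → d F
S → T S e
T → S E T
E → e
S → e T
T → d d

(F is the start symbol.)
A shift-reduce conflict occurs when an LR(0) state has both:
  - a complete (reduce) item [A → α .] (dot at the end), and
  - a shift item [B → β . c γ] (dot before a terminal).

Augment with F' → F and build the canonical LR(0) collection (I0 = CLOSURE({[F' → . F]}), then GOTO on every symbol after a dot until no new states appear). It has 17 states:
  I0: { [F → . T e], [F' → . F], [S → . T S e], [S → . e T], [T → . S E T], [T → . d d] }  — shift
  I1: { [F' → F .] }  — accept
  I2: { [E → . d F], [E → . e], [T → S . E T] }  — shift
  I3: { [F → T . e], [S → . T S e], [S → . e T], [S → T . S e], [T → . S E T], [T → . d d] }  — shift
  I4: { [T → d . d] }  — shift
  I5: { [S → . T S e], [S → . e T], [S → e . T], [T → . S E T], [T → . d d] }  — shift
  I6: { [S → . T S e], [S → . e T], [S → T . S e], [S → e T .], [T → . S E T], [T → . d d] }  — shift, reduce
  I7: { [E → . d F], [E → . e], [S → T S . e], [T → S . E T] }  — shift
  I8: { [S → . T S e], [S → . e T], [S → T . S e], [T → . S E T], [T → . d d] }  — shift
  I9: { [S → . T S e], [S → . e T], [T → . S E T], [T → . d d], [T → S E . T] }  — shift
  I10: { [E → d . F], [F → . T e], [S → . T S e], [S → . e T], [T → . S E T], [T → . d d] }  — shift
  I11: { [E → e .], [S → T S e .] }  — 2 reduces
  I12: { [E → d F .] }  — reduce
  I13: { [S → . T S e], [S → . e T], [S → T . S e], [T → . S E T], [T → . d d], [T → S E T .] }  — shift, reduce
  I14: { [T → d d .] }  — reduce
  I15: { [F → T e .], [S → . T S e], [S → . e T], [S → e . T], [T → . S E T], [T → . d d] }  — shift, reduce
  I16: { [E → e .] }  — reduce

I6 contains reduce item [S → e T .] and shift items [S → . e T], [T → . d d] — shift-reduce conflict.
I13 contains reduce item [T → S E T .] and shift items [S → . e T], [T → . d d] — shift-reduce conflict.
I15 contains reduce item [F → T e .] and shift items [S → . e T], [T → . d d] — shift-reduce conflict.

Answer: Yes — I6: [S → e T .] vs [S → . e T]; I13: [T → S E T .] vs [S → . e T]; I15: [F → T e .] vs [S → . e T]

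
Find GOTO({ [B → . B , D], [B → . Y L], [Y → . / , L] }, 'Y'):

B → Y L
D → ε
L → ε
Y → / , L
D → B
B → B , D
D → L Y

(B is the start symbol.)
{ [B → Y . L], [L → .] }

GOTO(I, 'Y') = CLOSURE({ [A → αX.β] : [A → α.Xβ] ∈ I, X = 'Y' })

Items with dot before 'Y', with the dot advanced:
  [B → . Y L] → [B → Y . L]
Closure of the advanced items:
  [B → Y . L] has the dot before L: add [L → .]

GOTO = { [B → Y . L], [L → .] }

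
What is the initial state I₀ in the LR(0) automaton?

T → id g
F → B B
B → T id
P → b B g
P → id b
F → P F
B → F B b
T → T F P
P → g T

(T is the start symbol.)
{ [T → . T F P], [T → . id g], [T' → . T] }

First, augment the grammar with T' → T
I₀ = CLOSURE({ [T' → . T] }):
  [T' → . T] has the dot before T: add [T → . id g], [T → . T F P]
No further items can be added.

I₀ = { [T → . T F P], [T → . id g], [T' → . T] }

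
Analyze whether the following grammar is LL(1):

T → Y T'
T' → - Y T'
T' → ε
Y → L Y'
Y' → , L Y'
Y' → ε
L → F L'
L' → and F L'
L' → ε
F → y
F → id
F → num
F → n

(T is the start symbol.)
Relevant sets:
  FOLLOW(T') = { $ }
  FOLLOW(Y') = { $, '-' }
  FOLLOW(L') = { $, ',', '-' }

For T':
  PREDICT(T' → '-' Y T') = { '-' }
  PREDICT(T' → ε) = { $ }
For Y':
  PREDICT(Y' → ',' L Y') = { ',' }
  PREDICT(Y' → ε) = { $, '-' }
For L':
  PREDICT(L' → and F L') = { 'and' }
  PREDICT(L' → ε) = { $, ',', '-' }
For F:
  PREDICT(F → y) = { 'y' }
  PREDICT(F → id) = { 'id' }
  PREDICT(F → num) = { 'num' }
  PREDICT(F → n) = { 'n' }
T, Y, L have a single production, so nothing to check there.

All predict sets are disjoint. The grammar IS LL(1).

Answer: Yes, the grammar is LL(1).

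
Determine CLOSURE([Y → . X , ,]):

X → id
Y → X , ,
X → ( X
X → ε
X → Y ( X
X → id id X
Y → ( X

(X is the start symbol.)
{ [X → . ( X], [X → . Y ( X], [X → . id id X], [X → . id], [X → .], [Y → . ( X], [Y → . X , ,] }

Start with: [Y → . X , ,]
  [Y → . X , ,] has the dot before X: add [X → . id], [X → . ( X], [X → .], [X → . Y ( X], [X → . id id X]
  [X → . Y ( X] has the dot before Y: add [Y → . ( X]
No further items can be added.

CLOSURE = { [X → . ( X], [X → . Y ( X], [X → . id id X], [X → . id], [X → .], [Y → . ( X], [Y → . X , ,] }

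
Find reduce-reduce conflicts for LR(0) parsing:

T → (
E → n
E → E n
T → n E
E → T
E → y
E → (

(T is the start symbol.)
Yes — I4: [E → ( .] vs [T → ( .]

A reduce-reduce conflict occurs when an LR(0) state has two complete items [A → α .] and [B → β .] — both call for a reduction, and with no lookahead the parser cannot choose between them.

Augment with T' → T and build the canonical LR(0) collection (I0 = CLOSURE({[T' → . T]}), then GOTO on every symbol after a dot until no new states appear). It has 10 states:
  I0: { [T → . (], [T → . n E], [T' → . T] }  — shift
  I1: { [T → ( .] }  — reduce
  I2: { [T' → T .] }  — accept
  I3: { [E → . (], [E → . E n], [E → . T], [E → . n], [E → . y], [T → . (], [T → . n E], [T → n . E] }  — shift
  I4: { [E → ( .], [T → ( .] }  — 2 reduces
  I5: { [E → E . n], [T → n E .] }  — shift, reduce
  I6: { [E → T .] }  — reduce
  I7: { [E → . (], [E → . E n], [E → . T], [E → . n], [E → . y], [E → n .], [T → . (], [T → . n E], [T → n . E] }  — shift, reduce
  I8: { [E → y .] }  — reduce
  I9: { [E → E n .] }  — reduce

I4 contains complete items [E → ( .], [T → ( .] — reduce-reduce conflict.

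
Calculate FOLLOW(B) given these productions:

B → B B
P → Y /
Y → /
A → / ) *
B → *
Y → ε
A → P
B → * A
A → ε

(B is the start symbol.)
To compute FOLLOW(B), find every occurrence of B on a right-hand side N → α B β: add FIRST(β) \ {ε}, and if β is empty or nullable also add FOLLOW(N). Iterate to a fixed point.

B is the start symbol, so $ ∈ FOLLOW(B).
In B → B B: B is followed by B, add FIRST(B) \ {ε} = { '*' }
In B → B B: B is at the end; this adds FOLLOW(B) to itself — nothing new

Taking the union: FOLLOW(B) = { $, '*' }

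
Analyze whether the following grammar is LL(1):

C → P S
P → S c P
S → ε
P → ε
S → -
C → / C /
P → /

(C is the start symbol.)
No. Predict set conflict for C: { '/' }

Relevant sets:
  FIRST(P) = { '-', '/', 'c', ε }
  FIRST(S) = { '-', ε }
  FOLLOW(C) = { $, '/' }
  FOLLOW(P) = { $, '-', '/' }
  FOLLOW(S) = { $, '/', 'c' }

For C:
  PREDICT(C → P S) = { $, '-', '/', 'c' }
  PREDICT(C → '/' C '/') = { '/' }
For P:
  PREDICT(P → S c P) = { '-', 'c' }
  PREDICT(P → ε) = { $, '-', '/' }
  PREDICT(P → '/') = { '/' }
For S:
  PREDICT(S → ε) = { $, '/', 'c' }
  PREDICT(S → '-') = { '-' }

Conflict found: Predict set conflict for C: { '/' }
The grammar is NOT LL(1).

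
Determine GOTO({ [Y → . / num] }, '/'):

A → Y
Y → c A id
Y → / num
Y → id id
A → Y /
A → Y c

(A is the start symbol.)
GOTO(I, '/') = CLOSURE({ [A → αX.β] : [A → α.Xβ] ∈ I, X = '/' })

Items with dot before '/', with the dot advanced:
  [Y → . / num] → [Y → / . num]
Closure adds nothing (no advanced item has the dot before a non-terminal).

GOTO = { [Y → / . num] }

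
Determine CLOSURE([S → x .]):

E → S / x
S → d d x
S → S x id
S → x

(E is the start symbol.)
To compute CLOSURE, for each item [A → α.Bβ] where B is a non-terminal, add [B → .γ] for all productions B → γ; repeat for the newly added items until nothing changes.

Start with: [S → x .]
The dot is at the end, so nothing is added.

CLOSURE = { [S → x .] }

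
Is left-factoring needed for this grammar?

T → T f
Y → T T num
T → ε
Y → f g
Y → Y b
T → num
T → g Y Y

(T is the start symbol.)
No, left-factoring is not needed

Left-factoring is needed when two productions for the same non-terminal
share a common prefix on the right-hand side.

Productions for T:
  T → T f
  T → ε
  T → num
  T → g Y Y
Productions for Y:
  Y → T T num
  Y → f g
  Y → Y b

No common prefixes found.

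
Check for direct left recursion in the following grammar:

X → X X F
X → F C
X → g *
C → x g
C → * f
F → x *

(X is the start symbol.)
Yes, X is left-recursive

Direct left recursion occurs when N → N α for some non-terminal N (the right-hand side begins with the left-hand side itself).

X → X X F: LEFT RECURSIVE (starts with X)
X → F C: starts with F
X → g *: starts with g
C → x g: starts with x
C → * f: starts with '*'
F → x *: starts with x

The grammar has direct left recursion on: X.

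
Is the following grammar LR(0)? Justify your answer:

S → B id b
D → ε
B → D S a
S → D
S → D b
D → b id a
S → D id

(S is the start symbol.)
No. Shift-reduce conflict between [D → .] and [D → . b id a]

A grammar is LR(0) if no state in the canonical LR(0) collection has:
  - both a shift item (dot before a terminal) and a complete item (shift-reduce conflict), or
  - two or more complete items (reduce-reduce conflict; the accept item [S' → S .] counts as a complete item here).

Augment with S' → S and build the canonical LR(0) collection (I0 = CLOSURE({[S' → . S]}), then GOTO on every symbol after a dot until no new states appear). It has 13 states:
  I0: { [B → . D S a], [D → . b id a], [D → .], [S → . B id b], [S → . D b], [S → . D id], [S → . D], [S' → . S] }  — shift, reduce
  I1: { [S → B . id b] }  — shift
  I2: { [B → . D S a], [B → D . S a], [D → . b id a], [D → .], [S → . B id b], [S → . D b], [S → . D id], [S → . D], [S → D . b], [S → D . id], [S → D .] }  — shift, 2 reduces
  I3: { [S' → S .] }  — accept
  I4: { [D → b . id a] }  — shift
  I5: { [D → b id . a] }  — shift
  I6: { [D → b id a .] }  — reduce
  I7: { [B → D S . a] }  — shift
  I8: { [D → b . id a], [S → D b .] }  — shift, reduce
  I9: { [S → D id .] }  — reduce
  I10: { [B → D S a .] }  — reduce
  I11: { [S → B id . b] }  — shift
  I12: { [S → B id b .] }  — reduce

Conflict in state I0:
  Shift-reduce conflict between [D → .] and [D → . b id a]
So the grammar is NOT LR(0).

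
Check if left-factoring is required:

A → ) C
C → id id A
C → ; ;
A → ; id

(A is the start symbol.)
No, left-factoring is not needed

Left-factoring is needed when two productions for the same non-terminal
share a common prefix on the right-hand side.

Productions for A:
  A → ) C
  A → ; id
Productions for C:
  C → id id A
  C → ; ;

No common prefixes found.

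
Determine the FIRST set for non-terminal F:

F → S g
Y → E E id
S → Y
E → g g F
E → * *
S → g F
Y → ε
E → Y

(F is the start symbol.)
To compute FIRST(F), examine every production with F on the left-hand side, reading each right-hand side left to right until a non-nullable symbol is reached.

FIRST sets of the other non-terminals involved (by the same procedure, iterated to a fixed point):
  FIRST(S) = { '*', 'g', 'id', ε }

From F → S g:
  - S is a non-terminal: add FIRST(S) \ {ε} = { '*', 'g', 'id' }
    S is nullable, so continue to the next symbol
  - g is a terminal: add 'g' and stop

Collecting: FIRST(F) = { '*', 'g', 'id' }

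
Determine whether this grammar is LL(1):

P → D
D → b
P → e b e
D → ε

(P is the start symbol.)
A grammar is LL(1) if for each non-terminal N with multiple productions, the predict sets of those productions are pairwise disjoint, where PREDICT(N → α) = (FIRST(α) \ {ε}) ∪ (FOLLOW(N) if α ⇒* ε).

Relevant sets:
  FIRST(D) = { 'b', ε }
  FOLLOW(P) = { $ }
  FOLLOW(D) = { $ }

For P:
  PREDICT(P → D) = { $, 'b' }
  PREDICT(P → e b e) = { 'e' }
For D:
  PREDICT(D → b) = { 'b' }
  PREDICT(D → ε) = { $ }

All predict sets are disjoint. The grammar IS LL(1).

Answer: Yes, the grammar is LL(1).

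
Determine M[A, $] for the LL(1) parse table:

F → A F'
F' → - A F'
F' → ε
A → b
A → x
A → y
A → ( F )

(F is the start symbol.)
To find M[A, $], we find productions for A where $ is in the predict set (PREDICT(N → α) = (FIRST(α) \ {ε}) ∪ (FOLLOW(N) if α ⇒* ε)).

A → b: PREDICT = { 'b' }
A → x: PREDICT = { 'x' }
A → y: PREDICT = { 'y' }
A → ( F ): PREDICT = { '(' }

M[A, $] is empty (no production applies)

Answer: Empty (error entry)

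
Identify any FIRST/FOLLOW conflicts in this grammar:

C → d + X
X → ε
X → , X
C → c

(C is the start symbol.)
No FIRST/FOLLOW conflicts.

A FIRST/FOLLOW conflict occurs when a non-terminal N has a nullable alternative N → β (β ⇒* ε) and another alternative N → α with FIRST(α) ∩ FOLLOW(N) ≠ ∅: on such a lookahead the parser cannot decide between expanding α and letting N vanish via β.

Nullable non-terminals: X.

X: nullable alternative(s) X → ε; FOLLOW(X) = { $ }
  X → ε: FIRST \ {ε} = { } — this is the only nullable alternative, skip
  X → , X: FIRST \ {ε} = { ',' } — disjoint from FOLLOW(X)

C has no nullable alternative, so no FIRST/FOLLOW check is needed there.

No FIRST/FOLLOW conflicts found.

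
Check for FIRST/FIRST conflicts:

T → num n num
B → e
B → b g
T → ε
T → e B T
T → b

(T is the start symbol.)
No FIRST/FIRST conflicts.

Productions for T:
  T → num n num: FIRST = { 'num' }
  T → ε: FIRST = { ε }
  T → e B T: FIRST = { 'e' }
  T → b: FIRST = { 'b' }
Productions for B:
  B → e: FIRST = { 'e' }
  B → b g: FIRST = { 'b' }

All alternatives of each non-terminal have pairwise disjoint FIRST sets.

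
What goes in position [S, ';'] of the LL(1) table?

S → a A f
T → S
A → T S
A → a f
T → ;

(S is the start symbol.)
To find M[S, ';'], we find productions for S where ';' is in the predict set (PREDICT(N → α) = (FIRST(α) \ {ε}) ∪ (FOLLOW(N) if α ⇒* ε)).

S → a A f: PREDICT = { 'a' }

M[S, ';'] is empty (no production applies)

Answer: Empty (error entry)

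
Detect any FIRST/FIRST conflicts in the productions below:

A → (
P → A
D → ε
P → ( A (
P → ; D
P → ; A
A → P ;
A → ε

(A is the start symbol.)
Yes. A → '(' / A → P ';' on { '(' }; P → A / P → '(' A '(' on { '(' }; P → A / P → ';' D on { ';' }; P → A / P → ';' A on { ';' }; P → ';' D / P → ';' A on { ';' }

A FIRST/FIRST conflict occurs when two productions N → α and N → β for the same non-terminal have FIRST(α) ∩ FIRST(β) ≠ ∅ (with ε ∈ FIRST of a nullable right-hand side, so two nullable alternatives also conflict).

FIRST sets of the non-terminals at (or reachable through a nullable prefix from) the front of some alternative:
  FIRST(P) = { '(', ';', ε }
  FIRST(A) = { '(', ';', ε }

Productions for A:
  A → (: FIRST = { '(' }
  A → P ;: FIRST = { '(', ';' }
  A → ε: FIRST = { ε }
Productions for P:
  P → A: FIRST = { '(', ';', ε }
  P → ( A (: FIRST = { '(' }
  P → ; D: FIRST = { ';' }
  P → ; A: FIRST = { ';' }
D has only one production, so no FIRST/FIRST conflict is possible there.

Conflict for A: A → ( and A → P ;
  Overlap: { '(' }
Conflict for P: P → A and P → ( A (
  Overlap: { '(' }
Conflict for P: P → A and P → ; D
  Overlap: { ';' }
Conflict for P: P → A and P → ; A
  Overlap: { ';' }
Conflict for P: P → ; D and P → ; A
  Overlap: { ';' }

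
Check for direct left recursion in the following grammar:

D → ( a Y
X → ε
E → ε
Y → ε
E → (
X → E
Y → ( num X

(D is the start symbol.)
Direct left recursion occurs when N → N α for some non-terminal N (the right-hand side begins with the left-hand side itself).

D → ( a Y: starts with '('
X → ε: starts with ε
E → ε: starts with ε
Y → ε: starts with ε
E → (: starts with '('
X → E: starts with E
Y → ( num X: starts with '('

No direct left recursion found.

Answer: No direct left recursion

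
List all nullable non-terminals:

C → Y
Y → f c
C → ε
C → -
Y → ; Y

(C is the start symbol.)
ε-productions: C → ε
So C is immediately nullable.
No further non-terminal can be added: every production for the remaining non-terminals contains a terminal or a non-nullable non-terminal.
Nullable = { 'C' }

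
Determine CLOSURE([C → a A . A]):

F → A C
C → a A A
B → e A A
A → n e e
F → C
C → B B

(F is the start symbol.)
{ [A → . n e e], [C → a A . A] }

Start with: [C → a A . A]
  [C → a A . A] has the dot before A: add [A → . n e e]
No further items can be added.

CLOSURE = { [A → . n e e], [C → a A . A] }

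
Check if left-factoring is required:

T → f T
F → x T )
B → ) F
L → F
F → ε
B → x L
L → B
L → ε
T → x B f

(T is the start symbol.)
No, left-factoring is not needed

Left-factoring is needed when two productions for the same non-terminal
share a common prefix on the right-hand side.

Productions for T:
  T → f T
  T → x B f
Productions for F:
  F → x T )
  F → ε
Productions for B:
  B → ) F
  B → x L
Productions for L:
  L → F
  L → B
  L → ε

No common prefixes found.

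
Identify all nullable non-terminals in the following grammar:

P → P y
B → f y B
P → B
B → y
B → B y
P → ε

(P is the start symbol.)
{ 'P' }

A non-terminal is nullable if it can derive ε (the empty string): either it has an ε-production, or it has a production whose right-hand side consists entirely of nullable non-terminals.

ε-productions: P → ε
So P is immediately nullable.
No further non-terminal can be added: every production for the remaining non-terminals contains a terminal or a non-nullable non-terminal.
Nullable = { 'P' }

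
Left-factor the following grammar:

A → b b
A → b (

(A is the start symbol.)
Left-factoring transforms A → αβ₁ | αβ₂ into A → αA' and A' → β₁ | β₂
(α is the longest common prefix among the alternatives). Repeat until
no nonterminal has two alternatives with a common prefix.

Round 1: A has alternatives sharing prefix 'b'. Introduce A': A → b A'
  Add: A' → b
  Add: A' → (

No remaining common prefixes — done.

Resulting grammar:
A → b A'
A' → b
A' → (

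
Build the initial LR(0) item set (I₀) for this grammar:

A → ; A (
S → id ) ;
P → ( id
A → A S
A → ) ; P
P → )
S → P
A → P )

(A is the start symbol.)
{ [A → . ) ; P], [A → . ; A (], [A → . A S], [A → . P )], [A' → . A], [P → . ( id], [P → . )] }

First, augment the grammar with A' → A
I₀ = CLOSURE({ [A' → . A] }):
  [A' → . A] has the dot before A: add [A → . ; A (], [A → . A S], [A → . ) ; P], [A → . P )]
  [A → . P )] has the dot before P: add [P → . ( id], [P → . )]
No further items can be added.

I₀ = { [A → . ) ; P], [A → . ; A (], [A → . A S], [A → . P )], [A' → . A], [P → . ( id], [P → . )] }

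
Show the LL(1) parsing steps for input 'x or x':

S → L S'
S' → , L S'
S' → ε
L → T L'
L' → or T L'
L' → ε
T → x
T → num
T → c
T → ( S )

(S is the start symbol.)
Stack is shown with the top on the left.

Stack         Input     Action
------------------------------
S $           x or x $  output S → L S'
L S' $        x or x $  output L → T L'
T L' S' $     x or x $  output T → x
x L' S' $     x or x $  match 'x'
L' S' $       or x $    output L' → or T L'
or T L' S' $  or x $    match 'or'
T L' S' $     x $       output T → x
x L' S' $     x $       match 'x'
L' S' $       $         output L' → ε
S' $          $         output S' → ε
$             $         accept

The string is accepted.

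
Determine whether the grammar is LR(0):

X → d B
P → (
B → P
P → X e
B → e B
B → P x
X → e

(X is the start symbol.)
No. Shift-reduce conflict between [B → P .] and [B → P . x]

A grammar is LR(0) if no state in the canonical LR(0) collection has:
  - both a shift item (dot before a terminal) and a complete item (shift-reduce conflict), or
  - two or more complete items (reduce-reduce conflict; the accept item [X' → X .] counts as a complete item here).

Augment with X' → X and build the canonical LR(0) collection (I0 = CLOSURE({[X' → . X]}), then GOTO on every symbol after a dot until no new states appear). It has 12 states:
  I0: { [X → . d B], [X → . e], [X' → . X] }  — shift
  I1: { [X' → X .] }  — accept
  I2: { [B → . P x], [B → . P], [B → . e B], [P → . (], [P → . X e], [X → . d B], [X → . e], [X → d . B] }  — shift
  I3: { [X → e .] }  — reduce
  I4: { [P → ( .] }  — reduce
  I5: { [X → d B .] }  — reduce
  I6: { [B → P . x], [B → P .] }  — shift, reduce
  I7: { [P → X . e] }  — shift
  I8: { [B → . P x], [B → . P], [B → . e B], [B → e . B], [P → . (], [P → . X e], [X → . d B], [X → . e], [X → e .] }  — shift, reduce
  I9: { [B → e B .] }  — reduce
  I10: { [P → X e .] }  — reduce
  I11: { [B → P x .] }  — reduce

Conflict in state I6:
  Shift-reduce conflict between [B → P .] and [B → P . x]
So the grammar is NOT LR(0).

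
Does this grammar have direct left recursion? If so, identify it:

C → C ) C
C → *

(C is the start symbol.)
Direct left recursion occurs when N → N α for some non-terminal N (the right-hand side begins with the left-hand side itself).

C → C ) C: LEFT RECURSIVE (starts with C)
C → *: starts with '*'

The grammar has direct left recursion on: C.

Answer: Yes, C is left-recursive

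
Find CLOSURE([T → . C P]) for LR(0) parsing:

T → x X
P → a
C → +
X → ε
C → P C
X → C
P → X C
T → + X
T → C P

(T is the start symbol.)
{ [C → . +], [C → . P C], [P → . X C], [P → . a], [T → . C P], [X → . C], [X → .] }

To compute CLOSURE, for each item [A → α.Bβ] where B is a non-terminal, add [B → .γ] for all productions B → γ; repeat for the newly added items until nothing changes.

Start with: [T → . C P]
  [T → . C P] has the dot before C: add [C → . +], [C → . P C]
  [C → . P C] has the dot before P: add [P → . a], [P → . X C]
  [P → . X C] has the dot before X: add [X → .], [X → . C]
No further items can be added.

CLOSURE = { [C → . +], [C → . P C], [P → . X C], [P → . a], [T → . C P], [X → . C], [X → .] }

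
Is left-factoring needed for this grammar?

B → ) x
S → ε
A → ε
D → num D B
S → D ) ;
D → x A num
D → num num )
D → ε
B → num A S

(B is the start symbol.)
Yes, D has productions with common prefix 'num'

Left-factoring is needed when two productions for the same non-terminal
share a common prefix on the right-hand side.

Productions for B:
  B → ) x
  B → num A S
Productions for S:
  S → ε
  S → D ) ;
Productions for D:
  D → num D B
  D → x A num
  D → num num )
  D → ε

Found common prefix 'num' in productions for D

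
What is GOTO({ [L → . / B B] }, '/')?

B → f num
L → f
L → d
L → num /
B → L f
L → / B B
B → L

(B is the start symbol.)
{ [B → . L f], [B → . L], [B → . f num], [L → . / B B], [L → . d], [L → . f], [L → . num /], [L → / . B B] }

GOTO(I, '/') = CLOSURE({ [A → αX.β] : [A → α.Xβ] ∈ I, X = '/' })

Items with dot before '/', with the dot advanced:
  [L → . / B B] → [L → / . B B]
Closure of the advanced items:
  [L → / . B B] has the dot before B: add [B → . f num], [B → . L f], [B → . L]
  [B → . L f] has the dot before L: add [L → . f], [L → . d], [L → . num /], [L → . / B B]

GOTO = { [B → . L f], [B → . L], [B → . f num], [L → . / B B], [L → . d], [L → . f], [L → . num /], [L → / . B B] }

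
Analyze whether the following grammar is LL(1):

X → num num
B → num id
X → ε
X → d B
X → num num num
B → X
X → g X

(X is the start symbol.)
A grammar is LL(1) if for each non-terminal N with multiple productions, the predict sets of those productions are pairwise disjoint, where PREDICT(N → α) = (FIRST(α) \ {ε}) ∪ (FOLLOW(N) if α ⇒* ε).

Relevant sets:
  FIRST(X) = { 'd', 'g', 'num', ε }
  FOLLOW(X) = { $ }
  FOLLOW(B) = { $ }

For X:
  PREDICT(X → num num) = { 'num' }
  PREDICT(X → ε) = { $ }
  PREDICT(X → d B) = { 'd' }
  PREDICT(X → num num num) = { 'num' }
  PREDICT(X → g X) = { 'g' }
For B:
  PREDICT(B → num id) = { 'num' }
  PREDICT(B → X) = { $, 'd', 'g', 'num' }

Conflict found: Predict set conflict for X: { 'num' }
The grammar is NOT LL(1).

Answer: No. Predict set conflict for X: { 'num' }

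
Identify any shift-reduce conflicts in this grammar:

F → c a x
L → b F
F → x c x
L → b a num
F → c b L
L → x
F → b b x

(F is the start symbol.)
A shift-reduce conflict occurs when an LR(0) state has both:
  - a complete (reduce) item [A → α .] (dot at the end), and
  - a shift item [B → β . c γ] (dot before a terminal).

Augment with F' → F and build the canonical LR(0) collection (I0 = CLOSURE({[F' → . F]}), then GOTO on every symbol after a dot until no new states appear). It has 18 states:
  I0: { [F → . b b x], [F → . c a x], [F → . c b L], [F → . x c x], [F' → . F] }  — shift
  I1: { [F' → F .] }  — accept
  I2: { [F → b . b x] }  — shift
  I3: { [F → c . a x], [F → c . b L] }  — shift
  I4: { [F → x . c x] }  — shift
  I5: { [F → x c . x] }  — shift
  I6: { [F → x c x .] }  — reduce
  I7: { [F → c a . x] }  — shift
  I8: { [F → c b . L], [L → . b F], [L → . b a num], [L → . x] }  — shift
  I9: { [F → c b L .] }  — reduce
  I10: { [F → . b b x], [F → . c a x], [F → . c b L], [F → . x c x], [L → b . F], [L → b . a num] }  — shift
  I11: { [L → x .] }  — reduce
  I12: { [L → b F .] }  — reduce
  I13: { [L → b a . num] }  — shift
  I14: { [L → b a num .] }  — reduce
  I15: { [F → c a x .] }  — reduce
  I16: { [F → b b . x] }  — shift
  I17: { [F → b b x .] }  — reduce

No state contains both a complete item and a shift item.

Answer: No shift-reduce conflicts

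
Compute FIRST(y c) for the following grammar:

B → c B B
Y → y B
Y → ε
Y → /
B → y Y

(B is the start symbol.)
To compute FIRST(y c), process the symbols left to right:
Symbol y is a terminal. Add 'y' and stop.
FIRST(y c) = { 'y' }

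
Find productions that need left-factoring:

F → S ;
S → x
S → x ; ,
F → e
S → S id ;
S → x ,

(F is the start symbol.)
Left-factoring is needed when two productions for the same non-terminal
share a common prefix on the right-hand side.

Productions for F:
  F → S ;
  F → e
Productions for S:
  S → x
  S → x ; ,
  S → S id ;
  S → x ,

Found common prefix 'x' in productions for S

Answer: Yes, S has productions with common prefix 'x'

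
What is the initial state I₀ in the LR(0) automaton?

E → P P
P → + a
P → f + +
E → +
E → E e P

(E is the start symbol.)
{ [E → . +], [E → . E e P], [E → . P P], [E' → . E], [P → . + a], [P → . f + +] }

First, augment the grammar with E' → E
I₀ = CLOSURE({ [E' → . E] }):
  [E' → . E] has the dot before E: add [E → . P P], [E → . +], [E → . E e P]
  [E → . P P] has the dot before P: add [P → . + a], [P → . f + +]
No further items can be added.

I₀ = { [E → . +], [E → . E e P], [E → . P P], [E' → . E], [P → . + a], [P → . f + +] }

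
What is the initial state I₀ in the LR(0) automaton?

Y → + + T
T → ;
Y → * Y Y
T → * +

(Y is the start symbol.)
{ [Y → . * Y Y], [Y → . + + T], [Y' → . Y] }

First, augment the grammar with Y' → Y
I₀ = CLOSURE({ [Y' → . Y] }):
  [Y' → . Y] has the dot before Y: add [Y → . + + T], [Y → . * Y Y]
No further items can be added.

I₀ = { [Y → . * Y Y], [Y → . + + T], [Y' → . Y] }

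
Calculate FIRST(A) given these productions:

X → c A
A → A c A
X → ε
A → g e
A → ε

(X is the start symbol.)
{ 'c', 'g', ε }

To compute FIRST(A), examine every production with A on the left-hand side, reading each right-hand side left to right until a non-nullable symbol is reached.

From A → A c A:
  - A is the symbol being defined: contributes nothing new
    A is nullable, so continue to the next symbol
  - c is a terminal: add 'c' and stop
From A → g e:
  - g is a terminal: add 'g' and stop
From A → ε:
  - ε-production, so ε ∈ FIRST(A)

Collecting: FIRST(A) = { 'c', 'g', ε }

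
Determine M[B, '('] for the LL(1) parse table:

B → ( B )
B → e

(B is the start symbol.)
B → ( B )

To find M[B, '('], we find productions for B where '(' is in the predict set (PREDICT(N → α) = (FIRST(α) \ {ε}) ∪ (FOLLOW(N) if α ⇒* ε)).

B → ( B ): PREDICT = { '(' }
  '(' is in predict set, so this production goes in M[B, '(']
B → e: PREDICT = { 'e' }

M[B, '('] = B → ( B )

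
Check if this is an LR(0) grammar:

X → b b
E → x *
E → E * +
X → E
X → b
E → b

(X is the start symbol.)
No. Shift-reduce conflict between [X → E .] and [E → E . * +]

A grammar is LR(0) if no state in the canonical LR(0) collection has:
  - both a shift item (dot before a terminal) and a complete item (shift-reduce conflict), or
  - two or more complete items (reduce-reduce conflict; the accept item [X' → X .] counts as a complete item here).

Augment with X' → X and build the canonical LR(0) collection (I0 = CLOSURE({[X' → . X]}), then GOTO on every symbol after a dot until no new states appear). It has 9 states:
  I0: { [E → . E * +], [E → . b], [E → . x *], [X → . E], [X → . b b], [X → . b], [X' → . X] }  — shift
  I1: { [E → E . * +], [X → E .] }  — shift, reduce
  I2: { [X' → X .] }  — accept
  I3: { [E → b .], [X → b . b], [X → b .] }  — shift, 2 reduces
  I4: { [E → x . *] }  — shift
  I5: { [E → x * .] }  — reduce
  I6: { [X → b b .] }  — reduce
  I7: { [E → E * . +] }  — shift
  I8: { [E → E * + .] }  — reduce

Conflict in state I1:
  Shift-reduce conflict between [X → E .] and [E → E . * +]
So the grammar is NOT LR(0).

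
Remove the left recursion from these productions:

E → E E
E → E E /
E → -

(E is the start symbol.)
E → - E'
E' → E E'
E' → E / E'
E' → ε

E is directly left-recursive. The standard transformation for
  A → A α₁ | ... | A α_m | β₁ | ... | β_n
is
  A  → β₁ A' | ... | β_n A'
  A' → α₁ A' | ... | α_m A' | ε

E → - becomes E → - E'
E → E E becomes E' → E E'
E → E E / becomes E' → E / E'
Add E' → ε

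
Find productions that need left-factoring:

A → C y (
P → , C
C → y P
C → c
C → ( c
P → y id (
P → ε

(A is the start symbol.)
Left-factoring is needed when two productions for the same non-terminal
share a common prefix on the right-hand side.

Productions for P:
  P → , C
  P → y id (
  P → ε
Productions for C:
  C → y P
  C → c
  C → ( c

No common prefixes found.

Answer: No, left-factoring is not needed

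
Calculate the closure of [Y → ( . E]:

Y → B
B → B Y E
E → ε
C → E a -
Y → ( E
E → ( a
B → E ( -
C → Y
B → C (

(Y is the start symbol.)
Start with: [Y → ( . E]
  [Y → ( . E] has the dot before E: add [E → .], [E → . ( a]
No further items can be added.

CLOSURE = { [E → . ( a], [E → .], [Y → ( . E] }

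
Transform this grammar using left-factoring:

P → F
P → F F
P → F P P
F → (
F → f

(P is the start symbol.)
P → F P'
P' → ε
P' → F
P' → P P
F → (
F → f

Left-factoring transforms A → αβ₁ | αβ₂ into A → αA' and A' → β₁ | β₂
(α is the longest common prefix among the alternatives). Repeat until
no nonterminal has two alternatives with a common prefix.

Round 1: P has alternatives sharing prefix 'F'. Introduce P': P → F P'
  Add: P' → ε
  Add: P' → F
  Add: P' → P P

No remaining common prefixes — done.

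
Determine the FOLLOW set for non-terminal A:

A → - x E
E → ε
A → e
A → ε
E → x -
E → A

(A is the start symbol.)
A is the start symbol, so $ ∈ FOLLOW(A).
In E → A: A is at the end, add FOLLOW(E)

The FOLLOW sets referred to above (computed the same way, to a fixed point):
  FOLLOW(E) = { $ }

Taking the union: FOLLOW(A) = { $ }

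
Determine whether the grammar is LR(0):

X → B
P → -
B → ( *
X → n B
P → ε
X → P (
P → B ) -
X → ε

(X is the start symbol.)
Augment with X' → X and build the canonical LR(0) collection (I0 = CLOSURE({[X' → . X]}), then GOTO on every symbol after a dot until no new states appear). It has 12 states:
  I0: { [B → . ( *], [P → . -], [P → . B ) -], [P → .], [X → . B], [X → . P (], [X → . n B], [X → .], [X' → . X] }  — shift, 2 reduces
  I1: { [B → ( . *] }  — shift
  I2: { [P → - .] }  — reduce
  I3: { [P → B . ) -], [X → B .] }  — shift, reduce
  I4: { [X → P . (] }  — shift
  I5: { [X' → X .] }  — accept
  I6: { [B → . ( *], [X → n . B] }  — shift
  I7: { [X → n B .] }  — reduce
  I8: { [X → P ( .] }  — reduce
  I9: { [P → B ) . -] }  — shift
  I10: { [P → B ) - .] }  — reduce
  I11: { [B → ( * .] }  — reduce

Conflict in state I0:
  Shift-reduce conflict between [P → .] and [B → . ( *]
So the grammar is NOT LR(0).

Answer: No. Shift-reduce conflict between [P → .] and [B → . ( *]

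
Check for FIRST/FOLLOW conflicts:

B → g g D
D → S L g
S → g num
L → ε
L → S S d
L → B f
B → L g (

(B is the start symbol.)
A FIRST/FOLLOW conflict occurs when a non-terminal N has a nullable alternative N → β (β ⇒* ε) and another alternative N → α with FIRST(α) ∩ FOLLOW(N) ≠ ∅: on such a lookahead the parser cannot decide between expanding α and letting N vanish via β.

Nullable non-terminals: L.
FIRST sets used below: FIRST(S) = { 'g' }, FIRST(B) = { 'g' }

L: nullable alternative(s) L → ε; FOLLOW(L) = { 'g' }
  L → ε: FIRST \ {ε} = { } — this is the only nullable alternative, skip
  L → S S d: FIRST \ {ε} = { 'g' } — overlaps FOLLOW(L) on { 'g' }: CONFLICT
  L → B f: FIRST \ {ε} = { 'g' } — overlaps FOLLOW(L) on { 'g' }: CONFLICT

B, D, S have no nullable alternative, so no FIRST/FOLLOW check is needed there.

So the grammar has 2 FIRST/FOLLOW conflicts (marked CONFLICT above).

Answer: Yes. L → S S d with FOLLOW(L) on { 'g' }; L → B f with FOLLOW(L) on { 'g' }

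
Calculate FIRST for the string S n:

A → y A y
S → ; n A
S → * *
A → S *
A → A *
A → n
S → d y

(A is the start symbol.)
{ '*', ';', 'd' }

FIRST sets of the non-terminals involved (from the grammar, by fixed-point iteration):
  FIRST(S) = { '*', ';', 'd' }

To compute FIRST(S n), process the symbols left to right:
Symbol S is a non-terminal. Add FIRST(S) \ {ε} = { '*', ';', 'd' }
S is not nullable (ε ∉ FIRST(S)), so stop here.
FIRST(S n) = { '*', ';', 'd' }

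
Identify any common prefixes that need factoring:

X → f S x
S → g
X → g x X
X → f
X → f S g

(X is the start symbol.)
Left-factoring is needed when two productions for the same non-terminal
share a common prefix on the right-hand side.

Productions for X:
  X → f S x
  X → g x X
  X → f
  X → f S g

Found common prefix 'f' in productions for X

Answer: Yes, X has productions with common prefix 'f'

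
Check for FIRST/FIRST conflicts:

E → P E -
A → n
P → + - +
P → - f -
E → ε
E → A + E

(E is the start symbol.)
A FIRST/FIRST conflict occurs when two productions N → α and N → β for the same non-terminal have FIRST(α) ∩ FIRST(β) ≠ ∅ (with ε ∈ FIRST of a nullable right-hand side, so two nullable alternatives also conflict).

FIRST sets of the non-terminals at (or reachable through a nullable prefix from) the front of some alternative:
  FIRST(P) = { '+', '-' }
  FIRST(A) = { 'n' }

Productions for E:
  E → P E -: FIRST = { '+', '-' }
  E → ε: FIRST = { ε }
  E → A + E: FIRST = { 'n' }
Productions for P:
  P → + - +: FIRST = { '+' }
  P → - f -: FIRST = { '-' }
A has only one production, so no FIRST/FIRST conflict is possible there.

All alternatives of each non-terminal have pairwise disjoint FIRST sets.

Answer: No FIRST/FIRST conflicts.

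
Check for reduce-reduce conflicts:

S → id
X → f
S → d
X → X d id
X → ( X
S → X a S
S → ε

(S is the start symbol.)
A reduce-reduce conflict occurs when an LR(0) state has two complete items [A → α .] and [B → β .] — both call for a reduction, and with no lookahead the parser cannot choose between them.

Augment with S' → S and build the canonical LR(0) collection (I0 = CLOSURE({[S' → . S]}), then GOTO on every symbol after a dot until no new states appear). It has 12 states:
  I0: { [S → . X a S], [S → . d], [S → . id], [S → .], [S' → . S], [X → . ( X], [X → . X d id], [X → . f] }  — shift, reduce
  I1: { [X → ( . X], [X → . ( X], [X → . X d id], [X → . f] }  — shift
  I2: { [S' → S .] }  — accept
  I3: { [S → X . a S], [X → X . d id] }  — shift
  I4: { [S → d .] }  — reduce
  I5: { [X → f .] }  — reduce
  I6: { [S → id .] }  — reduce
  I7: { [S → . X a S], [S → . d], [S → . id], [S → .], [S → X a . S], [X → . ( X], [X → . X d id], [X → . f] }  — shift, reduce
  I8: { [X → X d . id] }  — shift
  I9: { [X → X d id .] }  — reduce
  I10: { [S → X a S .] }  — reduce
  I11: { [X → ( X .], [X → X . d id] }  — shift, reduce

No state contains more than one complete item.

Answer: No reduce-reduce conflicts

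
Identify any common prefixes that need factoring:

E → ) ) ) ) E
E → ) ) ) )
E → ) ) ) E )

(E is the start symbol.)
Yes, E has productions with common prefix ') ) )'

Left-factoring is needed when two productions for the same non-terminal
share a common prefix on the right-hand side.

Productions for E:
  E → ) ) ) ) E
  E → ) ) ) )
  E → ) ) ) E )

Found common prefix ') ) )' in productions for E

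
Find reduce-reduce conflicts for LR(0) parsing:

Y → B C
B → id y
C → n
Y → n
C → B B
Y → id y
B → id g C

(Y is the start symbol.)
A reduce-reduce conflict occurs when an LR(0) state has two complete items [A → α .] and [B → β .] — both call for a reduction, and with no lookahead the parser cannot choose between them.

Augment with Y' → Y and build the canonical LR(0) collection (I0 = CLOSURE({[Y' → . Y]}), then GOTO on every symbol after a dot until no new states appear). It has 14 states:
  I0: { [B → . id g C], [B → . id y], [Y → . B C], [Y → . id y], [Y → . n], [Y' → . Y] }  — shift
  I1: { [B → . id g C], [B → . id y], [C → . B B], [C → . n], [Y → B . C] }  — shift
  I2: { [Y' → Y .] }  — accept
  I3: { [B → id . g C], [B → id . y], [Y → id . y] }  — shift
  I4: { [Y → n .] }  — reduce
  I5: { [B → . id g C], [B → . id y], [B → id g . C], [C → . B B], [C → . n] }  — shift
  I6: { [B → id y .], [Y → id y .] }  — 2 reduces
  I7: { [B → . id g C], [B → . id y], [C → B . B] }  — shift
  I8: { [B → id g C .] }  — reduce
  I9: { [B → id . g C], [B → id . y] }  — shift
  I10: { [C → n .] }  — reduce
  I11: { [B → id y .] }  — reduce
  I12: { [C → B B .] }  — reduce
  I13: { [Y → B C .] }  — reduce

I6 contains complete items [B → id y .], [Y → id y .] — reduce-reduce conflict.

Answer: Yes — I6: [B → id y .] vs [Y → id y .]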